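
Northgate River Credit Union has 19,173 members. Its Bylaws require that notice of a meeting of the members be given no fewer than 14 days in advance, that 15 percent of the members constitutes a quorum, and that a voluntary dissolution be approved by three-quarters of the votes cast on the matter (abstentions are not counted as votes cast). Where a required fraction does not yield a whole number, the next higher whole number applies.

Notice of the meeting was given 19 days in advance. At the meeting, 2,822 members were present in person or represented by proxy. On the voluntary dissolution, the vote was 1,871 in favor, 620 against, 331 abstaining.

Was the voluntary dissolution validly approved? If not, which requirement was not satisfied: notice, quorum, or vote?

Notice: 19 days given; 14 required. Satisfied.
Quorum: 15% of 19,173 = 2,875.95, rounded up to 2,876; 2,822 present. Not satisfied.
Vote: requires three-fourths of the votes cast (2,822 − 331 abstaining = 2,491); 3/4 of 2491 = 1868.25, rounded up to 1869, so 1,869 needed; 1,871 in favor. Satisfied.

Invalid — quorum requirement not satisfied.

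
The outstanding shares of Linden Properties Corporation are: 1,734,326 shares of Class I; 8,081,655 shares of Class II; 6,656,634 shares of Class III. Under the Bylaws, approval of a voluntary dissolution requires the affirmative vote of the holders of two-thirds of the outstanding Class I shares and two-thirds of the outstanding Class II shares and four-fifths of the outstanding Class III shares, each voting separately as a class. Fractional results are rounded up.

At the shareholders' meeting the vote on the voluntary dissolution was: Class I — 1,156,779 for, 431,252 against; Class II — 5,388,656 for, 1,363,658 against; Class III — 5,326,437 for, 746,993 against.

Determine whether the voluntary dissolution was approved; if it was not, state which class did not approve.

Approved — every class gave the required vote.

Class I: 2/3 of 1734326 = 1156217.33, rounded up to 1156218; 1,156,218 required, 1,156,779 in favor — approved.
Class II: 2/3 of 8081655 = 5387770; 5,387,770 required, 5,388,656 in favor — approved.
Class III: 4/5 of 6656634 = 5325307.20, rounded up to 5325308; 5,325,308 required, 5,326,437 in favor — approved.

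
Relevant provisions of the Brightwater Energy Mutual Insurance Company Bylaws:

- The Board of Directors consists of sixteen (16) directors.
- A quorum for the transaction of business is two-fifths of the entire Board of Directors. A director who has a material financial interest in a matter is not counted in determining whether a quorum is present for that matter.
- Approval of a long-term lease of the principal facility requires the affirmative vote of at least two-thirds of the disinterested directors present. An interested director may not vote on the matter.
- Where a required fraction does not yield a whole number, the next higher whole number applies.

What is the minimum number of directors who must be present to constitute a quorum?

2/5 of 16 = 6.40, rounded up to 7.

7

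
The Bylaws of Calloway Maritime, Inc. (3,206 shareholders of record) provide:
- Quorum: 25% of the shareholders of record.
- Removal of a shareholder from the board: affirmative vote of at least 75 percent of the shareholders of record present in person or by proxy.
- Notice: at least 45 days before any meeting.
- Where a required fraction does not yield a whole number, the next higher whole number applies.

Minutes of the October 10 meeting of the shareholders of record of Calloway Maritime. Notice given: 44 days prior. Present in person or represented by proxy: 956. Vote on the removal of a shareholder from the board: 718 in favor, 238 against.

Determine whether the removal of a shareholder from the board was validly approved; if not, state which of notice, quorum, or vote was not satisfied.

Invalid — notice requirement not satisfied.

Notice: 44 days given; 45 required. Not satisfied.
Quorum: 25% of 3,206 = 801.50, rounded up to 802; 956 present. Satisfied.
Vote: requires three-fourths of those present (956); 3/4 of 956 = 717, so 717 needed; 718 in favor. Satisfied.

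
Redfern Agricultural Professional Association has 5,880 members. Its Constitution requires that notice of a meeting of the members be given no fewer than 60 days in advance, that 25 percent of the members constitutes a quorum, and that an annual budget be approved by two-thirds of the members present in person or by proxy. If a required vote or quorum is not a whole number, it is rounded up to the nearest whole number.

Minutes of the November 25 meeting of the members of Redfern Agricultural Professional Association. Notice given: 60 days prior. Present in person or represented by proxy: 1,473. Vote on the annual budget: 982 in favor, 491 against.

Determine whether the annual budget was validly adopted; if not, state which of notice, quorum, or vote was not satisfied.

Notice: 60 days given; 60 required. Satisfied.
Quorum: 25% of 5,880 = 1,470; 1,473 present. Satisfied.
Vote: requires two-thirds of those present (1,473); 2/3 of 1473 = 982, so 982 needed; 982 in favor. Satisfied.

Valid — all requirements satisfied.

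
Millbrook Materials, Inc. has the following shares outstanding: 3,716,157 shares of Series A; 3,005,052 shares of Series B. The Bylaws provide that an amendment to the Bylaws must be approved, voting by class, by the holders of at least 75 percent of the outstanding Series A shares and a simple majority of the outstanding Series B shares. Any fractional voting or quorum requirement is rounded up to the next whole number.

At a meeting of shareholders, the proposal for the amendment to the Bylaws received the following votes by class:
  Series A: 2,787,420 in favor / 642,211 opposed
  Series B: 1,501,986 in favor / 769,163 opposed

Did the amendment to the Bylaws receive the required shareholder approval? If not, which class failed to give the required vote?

Series A: 3/4 of 3716157 = 2787117.75, rounded up to 2787118; 2,787,118 required, 2,787,420 in favor — approved.
Series B: a majority of 3005052 is 1502527; 1,502,527 required, 1,501,986 in favor — not approved.

Not approved — the Series B shares did not give the required vote.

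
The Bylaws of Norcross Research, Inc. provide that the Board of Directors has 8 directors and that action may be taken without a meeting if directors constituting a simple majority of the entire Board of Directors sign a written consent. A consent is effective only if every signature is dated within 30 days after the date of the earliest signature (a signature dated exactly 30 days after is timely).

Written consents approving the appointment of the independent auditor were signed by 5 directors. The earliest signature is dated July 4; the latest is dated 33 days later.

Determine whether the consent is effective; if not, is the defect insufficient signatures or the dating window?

Signatures required: a simple majority of 8 — a majority of 8 is 5, so 5 needed; 5 signed. Sufficient.
Dating window: the latest signature is 33 days after the earliest; the limit is 30 days. Outside the window.

Not effective — dating-window requirement not satisfied.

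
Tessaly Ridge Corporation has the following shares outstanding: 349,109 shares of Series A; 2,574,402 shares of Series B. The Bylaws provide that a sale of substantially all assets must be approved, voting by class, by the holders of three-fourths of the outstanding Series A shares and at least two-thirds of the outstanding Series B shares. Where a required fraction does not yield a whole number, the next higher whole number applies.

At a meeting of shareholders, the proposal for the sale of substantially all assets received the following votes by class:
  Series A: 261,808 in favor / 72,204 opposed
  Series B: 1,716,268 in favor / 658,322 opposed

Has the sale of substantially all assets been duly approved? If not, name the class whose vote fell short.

Not approved — the Series A shares did not give the required vote.

Series A: 3/4 of 349109 = 261831.75, rounded up to 261832; 261,832 required, 261,808 in favor — not approved.
Series B: 2/3 of 2574402 = 1716268; 1,716,268 required, 1,716,268 in favor — approved.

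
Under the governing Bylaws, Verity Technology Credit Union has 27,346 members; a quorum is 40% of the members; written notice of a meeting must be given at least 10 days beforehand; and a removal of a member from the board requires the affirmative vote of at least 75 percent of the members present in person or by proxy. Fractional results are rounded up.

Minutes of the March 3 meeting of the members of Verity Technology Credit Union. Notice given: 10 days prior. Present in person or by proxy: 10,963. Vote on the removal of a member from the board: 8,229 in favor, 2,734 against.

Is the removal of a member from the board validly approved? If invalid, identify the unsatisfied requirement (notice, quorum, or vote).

Notice: 10 days given; 10 required. Satisfied.
Quorum: 40% of 27,346 = 10,938.40, rounded up to 10,939; 10,963 present. Satisfied.
Vote: requires three-fourths of those present (10,963); 3/4 of 10963 = 8222.25, rounded up to 8223, so 8,223 needed; 8,229 in favor. Satisfied.

Valid — all requirements satisfied.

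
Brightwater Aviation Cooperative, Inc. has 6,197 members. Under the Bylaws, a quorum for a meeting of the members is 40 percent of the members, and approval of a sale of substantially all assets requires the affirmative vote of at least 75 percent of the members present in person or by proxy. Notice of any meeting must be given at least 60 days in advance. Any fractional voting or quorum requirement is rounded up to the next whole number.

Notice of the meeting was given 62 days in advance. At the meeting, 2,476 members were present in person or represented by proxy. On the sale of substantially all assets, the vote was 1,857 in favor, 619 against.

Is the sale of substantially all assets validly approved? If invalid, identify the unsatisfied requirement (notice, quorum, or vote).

Invalid — quorum requirement not satisfied.

Notice: 62 days given; 60 required. Satisfied.
Quorum: 40% of 6,197 = 2,478.80, rounded up to 2,479; 2,476 present. Not satisfied.
Vote: requires three-fourths of those present (2,476); 3/4 of 2476 = 1857, so 1,857 needed; 1,857 in favor. Satisfied.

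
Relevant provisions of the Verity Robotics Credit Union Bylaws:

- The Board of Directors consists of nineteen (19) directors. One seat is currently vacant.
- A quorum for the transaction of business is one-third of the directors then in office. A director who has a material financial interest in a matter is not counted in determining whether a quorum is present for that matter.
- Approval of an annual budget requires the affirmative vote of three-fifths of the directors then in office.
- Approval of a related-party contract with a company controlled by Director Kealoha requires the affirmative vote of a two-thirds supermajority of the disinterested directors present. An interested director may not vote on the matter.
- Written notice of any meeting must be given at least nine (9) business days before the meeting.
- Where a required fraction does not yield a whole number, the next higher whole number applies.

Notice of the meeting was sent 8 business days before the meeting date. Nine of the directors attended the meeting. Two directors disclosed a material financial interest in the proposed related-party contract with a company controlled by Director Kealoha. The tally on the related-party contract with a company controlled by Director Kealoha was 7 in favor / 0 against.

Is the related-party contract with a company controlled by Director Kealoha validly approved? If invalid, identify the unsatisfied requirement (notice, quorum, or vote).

Notice: 8 business days given; 9 required (8 < 9). Not satisfied.
Quorum: 9 present, but the 2 interested directors do not count, leaving 7. Quorum is 6. Satisfied.
Vote: the related-party contract with a company controlled by Director Kealoha requires two-thirds of the disinterested directors present (9 − 2 = 7). 2/3 of 7 = 4.67, rounded up to 5, so 5 affirmative votes are needed; 7 voted in favor. Satisfied.

Invalid — notice requirement not satisfied.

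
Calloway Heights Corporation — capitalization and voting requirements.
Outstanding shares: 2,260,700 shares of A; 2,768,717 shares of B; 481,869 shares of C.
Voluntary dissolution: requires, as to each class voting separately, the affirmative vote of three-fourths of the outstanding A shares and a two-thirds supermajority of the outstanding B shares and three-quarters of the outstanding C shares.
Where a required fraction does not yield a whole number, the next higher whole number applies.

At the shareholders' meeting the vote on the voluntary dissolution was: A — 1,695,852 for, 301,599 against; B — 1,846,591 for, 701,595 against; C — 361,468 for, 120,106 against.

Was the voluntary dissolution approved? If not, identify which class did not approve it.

A: 3/4 of 2260700 = 1695525; 1,695,525 required, 1,695,852 in favor — approved.
B: 2/3 of 2768717 = 1845811.33, rounded up to 1845812; 1,845,812 required, 1,846,591 in favor — approved.
C: 3/4 of 481869 = 361401.75, rounded up to 361402; 361,402 required, 361,468 in favor — approved.

Approved — every class gave the required vote.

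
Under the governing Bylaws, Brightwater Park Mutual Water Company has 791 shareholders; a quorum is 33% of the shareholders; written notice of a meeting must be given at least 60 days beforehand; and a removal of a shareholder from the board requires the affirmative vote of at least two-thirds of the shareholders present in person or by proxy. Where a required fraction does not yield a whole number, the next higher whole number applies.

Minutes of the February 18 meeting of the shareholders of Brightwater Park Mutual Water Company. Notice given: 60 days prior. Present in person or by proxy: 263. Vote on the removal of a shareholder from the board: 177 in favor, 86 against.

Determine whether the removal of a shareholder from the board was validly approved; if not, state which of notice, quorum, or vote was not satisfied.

Notice: 60 days given; 60 required. Satisfied.
Quorum: 33% of 791 = 261.03, rounded up to 262; 263 present. Satisfied.
Vote: requires two-thirds of those present (263); 2/3 of 263 = 175.33, rounded up to 176, so 176 needed; 177 in favor. Satisfied.

Valid — all requirements satisfied.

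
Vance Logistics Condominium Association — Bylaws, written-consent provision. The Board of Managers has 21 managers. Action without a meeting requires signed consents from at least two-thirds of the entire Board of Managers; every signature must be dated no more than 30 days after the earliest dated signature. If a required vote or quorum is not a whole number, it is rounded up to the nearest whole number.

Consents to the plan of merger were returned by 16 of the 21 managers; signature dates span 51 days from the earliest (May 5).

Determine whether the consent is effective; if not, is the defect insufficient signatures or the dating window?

Not effective — dating-window requirement not satisfied.

Signatures required: at least two-thirds of 21 — 2/3 of 21 = 14, so 14 needed; 16 signed. Sufficient.
Dating window: the latest signature is 51 days after the earliest; the limit is 30 days. Outside the window.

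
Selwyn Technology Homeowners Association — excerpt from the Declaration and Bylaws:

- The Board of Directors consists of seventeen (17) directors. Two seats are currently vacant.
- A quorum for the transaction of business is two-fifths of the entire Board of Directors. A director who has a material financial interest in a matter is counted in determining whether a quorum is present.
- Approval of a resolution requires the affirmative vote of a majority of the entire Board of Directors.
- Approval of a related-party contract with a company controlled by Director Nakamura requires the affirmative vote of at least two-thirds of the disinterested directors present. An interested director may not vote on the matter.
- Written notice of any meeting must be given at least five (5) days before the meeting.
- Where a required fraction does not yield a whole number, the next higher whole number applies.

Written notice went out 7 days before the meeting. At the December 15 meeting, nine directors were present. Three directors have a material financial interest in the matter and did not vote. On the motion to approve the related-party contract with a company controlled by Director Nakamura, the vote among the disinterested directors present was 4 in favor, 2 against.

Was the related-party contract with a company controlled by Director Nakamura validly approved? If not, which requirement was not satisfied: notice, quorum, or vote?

Valid — all requirements satisfied.

Notice: 7 days given; 5 required (7 ≥ 5). Satisfied.
Quorum: 9 present (interested directors count toward quorum); quorum is 7. Satisfied.
Vote: the related-party contract with a company controlled by Director Nakamura requires two-thirds of the disinterested directors present (9 − 3 = 6). 2/3 of 6 = 4, so 4 affirmative votes are needed; 4 voted in favor. Satisfied.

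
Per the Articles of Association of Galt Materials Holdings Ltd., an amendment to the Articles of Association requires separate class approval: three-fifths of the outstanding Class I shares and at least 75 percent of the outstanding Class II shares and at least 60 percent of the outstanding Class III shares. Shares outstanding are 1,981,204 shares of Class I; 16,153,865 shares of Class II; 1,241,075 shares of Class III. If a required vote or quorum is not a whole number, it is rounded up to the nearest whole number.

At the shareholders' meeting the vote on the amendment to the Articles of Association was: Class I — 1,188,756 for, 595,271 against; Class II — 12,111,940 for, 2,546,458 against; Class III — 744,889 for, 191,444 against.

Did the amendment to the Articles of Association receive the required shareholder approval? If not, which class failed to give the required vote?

Class I: 3/5 of 1981204 = 1188722.40, rounded up to 1188723; 1,188,723 required, 1,188,756 in favor — approved.
Class II: 3/4 of 16153865 = 12115398.75, rounded up to 12115399; 12,115,399 required, 12,111,940 in favor — not approved.
Class III: 3/5 of 1241075 = 744645; 744,645 required, 744,889 in favor — approved.

Not approved — the Class II shares did not give the required vote.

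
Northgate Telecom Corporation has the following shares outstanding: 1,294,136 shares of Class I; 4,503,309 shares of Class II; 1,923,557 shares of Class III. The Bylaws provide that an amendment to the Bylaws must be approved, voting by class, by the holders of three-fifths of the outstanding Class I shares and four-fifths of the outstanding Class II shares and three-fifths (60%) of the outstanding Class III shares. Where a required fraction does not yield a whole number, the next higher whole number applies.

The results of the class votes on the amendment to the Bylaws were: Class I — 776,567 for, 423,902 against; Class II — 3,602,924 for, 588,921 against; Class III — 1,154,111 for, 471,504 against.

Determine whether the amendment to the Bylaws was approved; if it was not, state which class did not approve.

Not approved — the Class III shares did not give the required vote.

Class I: 3/5 of 1294136 = 776481.60, rounded up to 776482; 776,482 required, 776,567 in favor — approved.
Class II: 4/5 of 4503309 = 3602647.20, rounded up to 3602648; 3,602,648 required, 3,602,924 in favor — approved.
Class III: 3/5 of 1923557 = 1154134.20, rounded up to 1154135; 1,154,135 required, 1,154,111 in favor — not approved.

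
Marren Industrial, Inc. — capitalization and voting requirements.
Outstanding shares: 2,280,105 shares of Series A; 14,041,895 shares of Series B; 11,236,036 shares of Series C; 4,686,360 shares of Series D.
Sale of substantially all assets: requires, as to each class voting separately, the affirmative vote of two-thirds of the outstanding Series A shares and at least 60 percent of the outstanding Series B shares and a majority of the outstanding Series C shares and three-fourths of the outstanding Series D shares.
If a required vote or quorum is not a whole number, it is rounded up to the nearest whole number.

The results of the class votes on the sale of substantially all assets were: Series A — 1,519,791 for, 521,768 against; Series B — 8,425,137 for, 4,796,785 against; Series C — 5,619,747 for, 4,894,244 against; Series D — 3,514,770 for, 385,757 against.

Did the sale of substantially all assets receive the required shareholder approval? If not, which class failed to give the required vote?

Not approved — the Series A shares did not give the required vote.

Series A: 2/3 of 2280105 = 1520070; 1,520,070 required, 1,519,791 in favor — not approved.
Series B: 3/5 of 14041895 = 8425137; 8,425,137 required, 8,425,137 in favor — approved.
Series C: a majority of 11236036 is 5618019; 5,618,019 required, 5,619,747 in favor — approved.
Series D: 3/4 of 4686360 = 3514770; 3,514,770 required, 3,514,770 in favor — approved.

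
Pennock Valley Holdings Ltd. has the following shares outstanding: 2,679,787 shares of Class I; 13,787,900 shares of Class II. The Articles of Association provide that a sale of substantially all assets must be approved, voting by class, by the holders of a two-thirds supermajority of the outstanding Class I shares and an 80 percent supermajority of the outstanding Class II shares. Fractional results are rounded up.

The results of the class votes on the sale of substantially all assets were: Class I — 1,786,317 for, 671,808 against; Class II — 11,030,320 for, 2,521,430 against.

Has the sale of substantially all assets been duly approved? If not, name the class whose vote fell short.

Class I: 2/3 of 2679787 = 1786524.67, rounded up to 1786525; 1,786,525 required, 1,786,317 in favor — not approved.
Class II: 4/5 of 13787900 = 11030320; 11,030,320 required, 11,030,320 in favor — approved.

Not approved — the Class I shares did not give the required vote.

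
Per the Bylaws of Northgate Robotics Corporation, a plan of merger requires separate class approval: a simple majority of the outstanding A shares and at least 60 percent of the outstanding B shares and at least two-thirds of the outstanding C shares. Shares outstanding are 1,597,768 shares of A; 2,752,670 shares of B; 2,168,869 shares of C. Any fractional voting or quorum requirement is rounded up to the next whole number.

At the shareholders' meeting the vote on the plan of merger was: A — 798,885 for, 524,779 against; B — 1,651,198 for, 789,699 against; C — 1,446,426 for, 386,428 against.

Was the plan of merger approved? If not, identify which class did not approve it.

Not approved — the B shares did not give the required vote.

A: a majority of 1597768 is 798885; 798,885 required, 798,885 in favor — approved.
B: 3/5 of 2752670 = 1651602; 1,651,602 required, 1,651,198 in favor — not approved.
C: 2/3 of 2168869 = 1445912.67, rounded up to 1445913; 1,445,913 required, 1,446,426 in favor — approved.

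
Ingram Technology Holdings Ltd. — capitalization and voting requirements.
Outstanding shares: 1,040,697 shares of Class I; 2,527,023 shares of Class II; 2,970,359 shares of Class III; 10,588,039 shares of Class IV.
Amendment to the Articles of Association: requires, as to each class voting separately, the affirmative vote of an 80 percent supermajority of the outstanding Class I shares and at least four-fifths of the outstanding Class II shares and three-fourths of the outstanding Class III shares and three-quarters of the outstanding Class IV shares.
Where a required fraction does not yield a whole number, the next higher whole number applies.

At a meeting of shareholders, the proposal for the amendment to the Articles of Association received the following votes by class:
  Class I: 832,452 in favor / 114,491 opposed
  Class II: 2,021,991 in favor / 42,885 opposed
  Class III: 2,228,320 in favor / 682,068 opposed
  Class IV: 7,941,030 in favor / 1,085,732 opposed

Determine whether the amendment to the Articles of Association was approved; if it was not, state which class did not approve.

Class I: 4/5 of 1040697 = 832557.60, rounded up to 832558; 832,558 required, 832,452 in favor — not approved.
Class II: 4/5 of 2527023 = 2021618.40, rounded up to 2021619; 2,021,619 required, 2,021,991 in favor — approved.
Class III: 3/4 of 2970359 = 2227769.25, rounded up to 2227770; 2,227,770 required, 2,228,320 in favor — approved.
Class IV: 3/4 of 10588039 = 7941029.25, rounded up to 7941030; 7,941,030 required, 7,941,030 in favor — approved.

Not approved — the Class I shares did not give the required vote.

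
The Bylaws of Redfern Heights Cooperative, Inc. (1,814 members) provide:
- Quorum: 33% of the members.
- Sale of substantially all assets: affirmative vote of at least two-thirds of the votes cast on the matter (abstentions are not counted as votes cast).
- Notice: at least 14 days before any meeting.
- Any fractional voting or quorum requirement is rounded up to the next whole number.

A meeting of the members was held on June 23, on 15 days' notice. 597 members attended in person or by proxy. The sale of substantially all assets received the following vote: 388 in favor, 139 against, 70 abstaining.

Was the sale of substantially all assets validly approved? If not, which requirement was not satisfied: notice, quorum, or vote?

Invalid — quorum requirement not satisfied.

Notice: 15 days given; 14 required. Satisfied.
Quorum: 33% of 1,814 = 598.62, rounded up to 599; 597 present. Not satisfied.
Vote: requires two-thirds of the votes cast (597 − 70 abstaining = 527); 2/3 of 527 = 351.33, rounded up to 352, so 352 needed; 388 in favor. Satisfied.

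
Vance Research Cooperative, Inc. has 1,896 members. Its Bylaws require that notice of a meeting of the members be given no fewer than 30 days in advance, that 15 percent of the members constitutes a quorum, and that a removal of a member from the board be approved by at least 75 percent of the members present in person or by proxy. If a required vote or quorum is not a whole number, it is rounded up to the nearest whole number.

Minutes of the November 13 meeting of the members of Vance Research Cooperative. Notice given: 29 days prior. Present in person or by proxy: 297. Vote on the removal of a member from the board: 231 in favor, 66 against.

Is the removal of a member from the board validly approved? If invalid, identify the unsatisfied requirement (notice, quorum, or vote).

Notice: 29 days given; 30 required. Not satisfied.
Quorum: 15% of 1,896 = 284.40, rounded up to 285; 297 present. Satisfied.
Vote: requires three-fourths of those present (297); 3/4 of 297 = 222.75, rounded up to 223, so 223 needed; 231 in favor. Satisfied.

Invalid — notice requirement not satisfied.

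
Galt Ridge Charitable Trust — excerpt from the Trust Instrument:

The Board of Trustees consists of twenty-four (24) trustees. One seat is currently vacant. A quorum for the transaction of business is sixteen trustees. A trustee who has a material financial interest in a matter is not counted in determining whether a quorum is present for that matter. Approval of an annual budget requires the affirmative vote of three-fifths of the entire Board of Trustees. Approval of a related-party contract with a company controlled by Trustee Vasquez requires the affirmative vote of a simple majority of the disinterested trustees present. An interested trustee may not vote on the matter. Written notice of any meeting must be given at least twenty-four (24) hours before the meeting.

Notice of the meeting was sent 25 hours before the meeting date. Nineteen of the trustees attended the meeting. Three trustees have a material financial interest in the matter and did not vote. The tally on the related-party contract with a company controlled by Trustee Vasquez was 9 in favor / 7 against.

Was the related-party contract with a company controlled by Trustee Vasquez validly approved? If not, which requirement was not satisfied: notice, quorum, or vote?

Notice: 25 hours given; 24 required (25 ≥ 24). Satisfied.
Quorum: 19 present, but the 3 interested trustees do not count, leaving 16. Quorum is 16. Satisfied.
Vote: the related-party contract with a company controlled by Trustee Vasquez requires a majority of the disinterested trustees present (19 − 3 = 16). A majority of 16 is 9, so 9 affirmative votes are needed; 9 voted in favor. Satisfied.

Valid — all requirements satisfied.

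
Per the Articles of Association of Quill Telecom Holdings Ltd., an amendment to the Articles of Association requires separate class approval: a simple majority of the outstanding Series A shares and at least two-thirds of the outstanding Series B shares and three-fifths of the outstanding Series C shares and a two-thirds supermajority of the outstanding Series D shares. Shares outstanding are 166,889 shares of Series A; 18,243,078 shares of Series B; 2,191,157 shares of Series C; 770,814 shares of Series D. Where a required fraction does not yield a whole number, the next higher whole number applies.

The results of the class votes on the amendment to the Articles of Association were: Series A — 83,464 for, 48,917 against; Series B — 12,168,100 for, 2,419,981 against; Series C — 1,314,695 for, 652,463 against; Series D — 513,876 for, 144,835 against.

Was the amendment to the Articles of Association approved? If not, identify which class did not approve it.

Series A: a majority of 166889 is 83445; 83,445 required, 83,464 in favor — approved.
Series B: 2/3 of 18243078 = 12162052; 12,162,052 required, 12,168,100 in favor — approved.
Series C: 3/5 of 2191157 = 1314694.20, rounded up to 1314695; 1,314,695 required, 1,314,695 in favor — approved.
Series D: 2/3 of 770814 = 513876; 513,876 required, 513,876 in favor — approved.

Approved — every class gave the required vote.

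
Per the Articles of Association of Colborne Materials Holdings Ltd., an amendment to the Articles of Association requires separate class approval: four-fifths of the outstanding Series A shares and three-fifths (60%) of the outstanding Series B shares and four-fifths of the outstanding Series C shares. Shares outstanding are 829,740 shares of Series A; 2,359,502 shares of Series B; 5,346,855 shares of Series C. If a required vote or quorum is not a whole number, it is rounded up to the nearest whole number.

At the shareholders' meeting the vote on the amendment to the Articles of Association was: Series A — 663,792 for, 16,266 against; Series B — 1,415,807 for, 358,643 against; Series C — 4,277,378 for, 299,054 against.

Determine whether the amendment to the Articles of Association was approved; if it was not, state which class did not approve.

Series A: 4/5 of 829740 = 663792; 663,792 required, 663,792 in favor — approved.
Series B: 3/5 of 2359502 = 1415701.20, rounded up to 1415702; 1,415,702 required, 1,415,807 in favor — approved.
Series C: 4/5 of 5346855 = 4277484; 4,277,484 required, 4,277,378 in favor — not approved.

Not approved — the Series C shares did not give the required vote.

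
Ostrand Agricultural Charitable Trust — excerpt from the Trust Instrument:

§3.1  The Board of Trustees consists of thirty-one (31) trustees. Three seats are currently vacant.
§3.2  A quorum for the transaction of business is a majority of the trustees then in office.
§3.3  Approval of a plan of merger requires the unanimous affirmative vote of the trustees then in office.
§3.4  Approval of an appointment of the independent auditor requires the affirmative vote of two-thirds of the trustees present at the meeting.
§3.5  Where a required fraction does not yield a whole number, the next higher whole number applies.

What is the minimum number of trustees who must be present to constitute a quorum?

15

A majority of 28 is 15.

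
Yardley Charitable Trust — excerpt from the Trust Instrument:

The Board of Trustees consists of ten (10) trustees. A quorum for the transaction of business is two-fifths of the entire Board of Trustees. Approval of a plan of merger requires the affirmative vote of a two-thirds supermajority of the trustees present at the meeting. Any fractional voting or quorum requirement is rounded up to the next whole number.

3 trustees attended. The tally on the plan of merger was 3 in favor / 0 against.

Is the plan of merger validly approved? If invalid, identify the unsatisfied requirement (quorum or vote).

Quorum: 3 present; quorum is 4. Not satisfied.
Vote: the plan of merger requires two-thirds of the trustees present (3). 2/3 of 3 = 2, so 2 affirmative votes are needed; 3 voted in favor. Satisfied. (Moot — without a quorum no business can be validly transacted.)

Invalid — quorum requirement not satisfied.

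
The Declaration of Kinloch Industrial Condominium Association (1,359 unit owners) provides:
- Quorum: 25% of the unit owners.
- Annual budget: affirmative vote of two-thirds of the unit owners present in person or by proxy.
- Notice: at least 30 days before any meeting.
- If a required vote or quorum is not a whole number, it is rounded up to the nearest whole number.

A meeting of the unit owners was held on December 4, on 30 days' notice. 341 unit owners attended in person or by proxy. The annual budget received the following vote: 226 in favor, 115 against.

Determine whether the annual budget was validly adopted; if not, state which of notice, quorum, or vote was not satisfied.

Invalid — vote requirement not satisfied.

Notice: 30 days given; 30 required. Satisfied.
Quorum: 25% of 1,359 = 339.75, rounded up to 340; 341 present. Satisfied.
Vote: requires two-thirds of those present (341); 2/3 of 341 = 227.33, rounded up to 228, so 228 needed; 226 in favor. Not satisfied.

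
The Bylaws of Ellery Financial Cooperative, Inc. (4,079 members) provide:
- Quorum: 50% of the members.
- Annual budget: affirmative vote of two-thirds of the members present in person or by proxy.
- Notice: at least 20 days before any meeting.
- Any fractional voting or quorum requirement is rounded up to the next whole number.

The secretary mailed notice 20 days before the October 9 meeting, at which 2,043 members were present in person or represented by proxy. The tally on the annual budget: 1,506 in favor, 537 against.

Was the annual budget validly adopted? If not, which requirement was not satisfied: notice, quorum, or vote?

Valid — all requirements satisfied.

Notice: 20 days given; 20 required. Satisfied.
Quorum: 50% of 4,079 = 2,039.50, rounded up to 2,040; 2,043 present. Satisfied.
Vote: requires two-thirds of those present (2,043); 2/3 of 2043 = 1362, so 1,362 needed; 1,506 in favor. Satisfied.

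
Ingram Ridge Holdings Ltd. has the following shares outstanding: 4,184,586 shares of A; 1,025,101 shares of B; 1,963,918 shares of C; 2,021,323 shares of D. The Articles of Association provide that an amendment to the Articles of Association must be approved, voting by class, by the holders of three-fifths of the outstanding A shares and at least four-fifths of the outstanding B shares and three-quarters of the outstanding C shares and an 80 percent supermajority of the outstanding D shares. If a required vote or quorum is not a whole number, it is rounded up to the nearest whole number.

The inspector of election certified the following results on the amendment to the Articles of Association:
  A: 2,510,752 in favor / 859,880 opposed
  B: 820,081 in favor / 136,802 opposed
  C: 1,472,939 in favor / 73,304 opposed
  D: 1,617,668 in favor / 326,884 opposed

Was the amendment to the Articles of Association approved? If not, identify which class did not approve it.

Approved — every class gave the required vote.

A: 3/5 of 4184586 = 2510751.60, rounded up to 2510752; 2,510,752 required, 2,510,752 in favor — approved.
B: 4/5 of 1025101 = 820080.80, rounded up to 820081; 820,081 required, 820,081 in favor — approved.
C: 3/4 of 1963918 = 1472938.50, rounded up to 1472939; 1,472,939 required, 1,472,939 in favor — approved.
D: 4/5 of 2021323 = 1617058.40, rounded up to 1617059; 1,617,059 required, 1,617,668 in favor — approved.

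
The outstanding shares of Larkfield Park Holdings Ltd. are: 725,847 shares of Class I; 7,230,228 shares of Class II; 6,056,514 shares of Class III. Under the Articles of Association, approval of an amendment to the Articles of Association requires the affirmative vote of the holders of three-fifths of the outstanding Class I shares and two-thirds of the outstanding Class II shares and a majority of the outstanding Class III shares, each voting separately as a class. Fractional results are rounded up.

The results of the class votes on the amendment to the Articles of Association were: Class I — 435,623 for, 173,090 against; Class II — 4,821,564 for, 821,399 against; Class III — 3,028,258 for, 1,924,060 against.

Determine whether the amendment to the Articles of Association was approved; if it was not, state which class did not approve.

Class I: 3/5 of 725847 = 435508.20, rounded up to 435509; 435,509 required, 435,623 in favor — approved.
Class II: 2/3 of 7230228 = 4820152; 4,820,152 required, 4,821,564 in favor — approved.
Class III: a majority of 6056514 is 3028258; 3,028,258 required, 3,028,258 in favor — approved.

Approved — every class gave the required vote.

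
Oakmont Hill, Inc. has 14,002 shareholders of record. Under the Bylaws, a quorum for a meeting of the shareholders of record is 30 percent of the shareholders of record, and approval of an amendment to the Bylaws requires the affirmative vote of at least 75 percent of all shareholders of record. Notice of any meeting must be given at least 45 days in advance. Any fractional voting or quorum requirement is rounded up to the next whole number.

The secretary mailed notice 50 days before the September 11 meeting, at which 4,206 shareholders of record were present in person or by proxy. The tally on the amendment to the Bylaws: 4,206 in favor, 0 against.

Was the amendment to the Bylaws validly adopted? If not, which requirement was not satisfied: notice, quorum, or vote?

Invalid — vote requirement not satisfied.

Notice: 50 days given; 45 required. Satisfied.
Quorum: 30% of 14,002 = 4,200.60, rounded up to 4,201; 4,206 present. Satisfied.
Vote: requires three-fourths of all shareholders of record (14,002); 3/4 of 14002 = 10501.50, rounded up to 10502, so 10,502 needed; 4,206 in favor. Not satisfied.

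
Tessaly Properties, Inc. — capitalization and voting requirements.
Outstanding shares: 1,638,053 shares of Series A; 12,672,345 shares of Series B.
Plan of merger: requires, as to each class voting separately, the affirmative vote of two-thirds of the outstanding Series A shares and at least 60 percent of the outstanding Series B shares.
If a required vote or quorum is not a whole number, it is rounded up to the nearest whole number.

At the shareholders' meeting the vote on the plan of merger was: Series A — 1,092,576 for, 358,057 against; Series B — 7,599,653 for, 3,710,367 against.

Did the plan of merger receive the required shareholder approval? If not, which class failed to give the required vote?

Not approved — the Series B shares did not give the required vote.

Series A: 2/3 of 1638053 = 1092035.33, rounded up to 1092036; 1,092,036 required, 1,092,576 in favor — approved.
Series B: 3/5 of 12672345 = 7603407; 7,603,407 required, 7,599,653 in favor — not approved.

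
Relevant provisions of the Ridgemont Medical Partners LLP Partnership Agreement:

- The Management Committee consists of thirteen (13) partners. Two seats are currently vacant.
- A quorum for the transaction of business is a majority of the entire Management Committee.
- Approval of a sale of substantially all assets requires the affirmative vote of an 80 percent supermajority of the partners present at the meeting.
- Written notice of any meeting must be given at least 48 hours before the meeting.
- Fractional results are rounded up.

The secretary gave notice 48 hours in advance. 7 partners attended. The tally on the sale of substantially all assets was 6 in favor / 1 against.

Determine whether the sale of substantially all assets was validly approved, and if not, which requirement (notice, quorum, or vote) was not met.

Valid — all requirements satisfied.

Notice: 48 hours given; 48 required (48 ≥ 48). Satisfied.
Quorum: 7 present; quorum is 7. Satisfied.
Vote: the sale of substantially all assets requires four-fifths of the partners present (7). 4/5 of 7 = 5.60, rounded up to 6, so 6 affirmative votes are needed; 6 voted in favor. Satisfied.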